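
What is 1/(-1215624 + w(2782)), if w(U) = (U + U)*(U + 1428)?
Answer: 1/22208816 ≈ 4.5027e-8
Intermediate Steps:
w(U) = 2*U*(1428 + U) (w(U) = (2*U)*(1428 + U) = 2*U*(1428 + U))
1/(-1215624 + w(2782)) = 1/(-1215624 + 2*2782*(1428 + 2782)) = 1/(-1215624 + 2*2782*4210) = 1/(-1215624 + 23424440) = 1/22208816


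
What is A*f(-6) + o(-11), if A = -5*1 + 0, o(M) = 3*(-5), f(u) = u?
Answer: 15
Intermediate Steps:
o(M) = -15
A = -5 (A = -5 + 0 = -5)
A*f(-6) + o(-11) = -5*(-6) - 15 = 30 - 15 = 15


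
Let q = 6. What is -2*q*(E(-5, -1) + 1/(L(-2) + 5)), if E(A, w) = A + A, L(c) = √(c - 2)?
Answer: 3420/29 + 24*I/29 ≈ 117.93 + 0.82759*I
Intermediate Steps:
L(c) = √(-2 + c)
E(A, w) = 2*A
-2*q*(E(-5, -1) + 1/(L(-2) + 5)) = -12*(2*(-5) + 1/(√(-2 - 2) + 5)) = -12*(-10 + 1/(√(-4) + 5)) = -12*(-10 + 1/(2*I + 5)) = -12*(-10 + 1/(5 + 2*I)) = -12*(-10 + (5 - 2*I)/29) = -2*(-60 + 6*(5 - 2*I)/29) = 120 - 12*(5 - 2*I)/29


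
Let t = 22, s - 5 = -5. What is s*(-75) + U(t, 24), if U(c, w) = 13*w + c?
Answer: 334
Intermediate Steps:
s = 0 (s = 5 - 5 = 0)
U(c, w) = c + 13*w
s*(-75) + U(t, 24) = 0*(-75) + (22 + 13*24) = 0 + (22 + 312) = 0 + 334 = 334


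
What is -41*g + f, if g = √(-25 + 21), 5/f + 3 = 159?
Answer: 5/156 - 82*I ≈ 0.032051 - 82.0*I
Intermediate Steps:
f = 5/156 (f = 5/(-3 + 159) = 5/156 ≈ 0.032051)
g = 2*I (g = √(-4) = 2*I ≈ 2.0*I)
-41*g + f = -82*I + 5/156 = 5/156 - 82*I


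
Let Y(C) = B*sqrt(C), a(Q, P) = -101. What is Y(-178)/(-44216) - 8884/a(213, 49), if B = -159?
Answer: 8884/101 + 159*I*sqrt(178)/44216 ≈ 87.96 + 0.047976*I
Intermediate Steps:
Y(C) = -159*sqrt(C)
Y(-178)/(-44216) - 8884/a(213, 49) = -159*I*sqrt(178)/(-44216) - 8884/(-101) = -159*I*sqrt(178)*(-1/44216) - 8884*(-1/101) = -159*I*sqrt(178)*(-1/44216) + 8884/101 = 159*I*sqrt(178)/44216 + 8884/101 = 8884/101 + 159*I*sqrt(178)/44216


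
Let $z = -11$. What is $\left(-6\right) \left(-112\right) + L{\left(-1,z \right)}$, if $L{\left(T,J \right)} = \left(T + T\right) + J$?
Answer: $659$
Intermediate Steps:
$L{\left(T,J \right)} = J + 2 T$ ($L{\left(T,J \right)} = 2 T + J = J + 2 T$)
$\left(-6\right) \left(-112\right) + L{\left(-1,z \right)} = \left(-6\right) \left(-112\right) + \left(-11 + 2 \left(-1\right)\right) = 672 - 13 = 659$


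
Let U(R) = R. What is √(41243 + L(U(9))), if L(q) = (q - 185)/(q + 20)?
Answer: √34680259/29 ≈ 203.07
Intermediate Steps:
L(q) = (-185 + q)/(20 + q)
√(41243 + L(U(9))) = √(41243 + (-185 + 9)/(20 + 9)) = √(41243 - 176/29) = √(1195871/29) = √34680259/29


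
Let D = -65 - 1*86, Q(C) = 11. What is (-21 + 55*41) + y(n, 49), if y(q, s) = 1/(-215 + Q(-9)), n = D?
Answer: 455735/204 ≈ 2234.0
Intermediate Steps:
D = -151 (D = -65 - 86 = -151)
n = -151
y(q, s) = -1/204 (y(q, s) = 1/(-215 + 11) = 1/(-204) = -1/204)
(-21 + 55*41) + y(n, 49) = (-21 + 55*41) - 1/204 = (-21 + 2255) - 1/204 = 2234 - 1/204 = 455735/204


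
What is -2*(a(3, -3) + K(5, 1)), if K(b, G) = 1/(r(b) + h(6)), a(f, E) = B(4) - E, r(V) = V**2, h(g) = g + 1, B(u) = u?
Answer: -225/16 ≈ -14.063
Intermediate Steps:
h(g) = 1 + g
a(f, E) = 4 - E
K(b, G) = 1/(7 + b**2) (K(b, G) = 1/(b**2 + (1 + 6)) = 1/(b**2 + 7) = 1/(7 + b**2))
-2*(a(3, -3) + K(5, 1)) = -2*((4 - 1*(-3)) + 1/(7 + 5**2)) = -2*((4 + 3) + 1/(7 + 25)) = -2*(7 + 1/32) = -2*225/32 = -225/16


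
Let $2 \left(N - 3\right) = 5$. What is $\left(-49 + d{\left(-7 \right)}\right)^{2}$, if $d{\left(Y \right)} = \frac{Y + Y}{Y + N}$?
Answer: $\frac{14161}{9} \approx 1573.4$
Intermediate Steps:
$N = \frac{11}{2}$ ($N = 3 + \frac{1}{2} \cdot 5 = 3 + \frac{5}{2} = \frac{11}{2} \approx 5.5$)
$d{\left(Y \right)} = \frac{2 Y}{\frac{11}{2} + Y}$ ($d{\left(Y \right)} = \frac{Y + Y}{Y + \frac{11}{2}} = \frac{2 Y}{\frac{11}{2} + Y}$)
$\left(-49 + d{\left(-7 \right)}\right)^{2} = \left(-49 + 4 \left(-7\right) \frac{1}{11 + 2 \left(-7\right)}\right)^{2} = \left(-49 + 4 \left(-7\right) \frac{1}{11 - 14}\right)^{2} = \left(-49 + 4 \left(-7\right) \frac{1}{-3}\right)^{2} = \left(-49 + 4 \left(-7\right) \left(- \frac{1}{3}\right)\right)^{2} = \left(-49 + \frac{28}{3}\right)^{2} = \left(- \frac{119}{3}\right)^{2} = \frac{14161}{9}$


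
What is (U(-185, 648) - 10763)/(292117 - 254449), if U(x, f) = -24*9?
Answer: -10979/37668 ≈ -0.29147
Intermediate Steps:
U(x, f) = -216
(U(-185, 648) - 10763)/(292117 - 254449) = (-216 - 10763)/(292117 - 254449) = -10979/37668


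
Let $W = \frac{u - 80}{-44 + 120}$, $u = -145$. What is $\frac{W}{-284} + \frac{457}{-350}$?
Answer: $- \frac{4892569}{3777200} \approx -1.2953$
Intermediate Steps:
$W = - \frac{225}{76}$ ($W = \frac{-145 - 80}{-44 + 120} = - \frac{225}{76} \approx -2.9605$)
$\frac{W}{-284} + \frac{457}{-350} = - \frac{225}{76 \left(-284\right)} + \frac{457}{-350} = \left(- \frac{225}{76}\right) \left(- \frac{1}{284}\right) + 457 \left(- \frac{1}{350}\right) = \frac{225}{21584} - \frac{457}{350} = - \frac{4892569}{3777200}$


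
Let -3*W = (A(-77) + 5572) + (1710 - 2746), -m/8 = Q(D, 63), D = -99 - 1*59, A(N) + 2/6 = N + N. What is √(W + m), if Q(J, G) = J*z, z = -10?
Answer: I*√126905/3 ≈ 118.75*I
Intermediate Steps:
A(N) = -⅓ + 2*N (A(N) = -⅓ + (N + N) = -⅓ + 2*N)
D = -158 (D = -99 - 59 = -158)
Q(J, G) = -10*J (Q(J, G) = J*(-10) = -10*J)
m = -12640 (m = -(-80)*(-158) = -8*1580 = -12640)
W = -13145/9 (W = -(((-⅓ + 2*(-77)) + 5572) + (1710 - 2746))/3 = -(((-⅓ - 154) + 5572) - 1036)/3 = -((-463/3 + 5572) - 1036)/3 = -(16253/3 - 1036)/3 = -⅓*13145/3 = -13145/9 ≈ -1460.6)
√(W + m) = √(-13145/9 - 12640) = √(-126905/9) = I*√126905/3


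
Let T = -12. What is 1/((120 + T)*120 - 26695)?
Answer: -1/13735 ≈ -7.2807e-5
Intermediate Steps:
1/((120 + T)*120 - 26695) = 1/((120 - 12)*120 - 26695) = 1/(108*120 - 26695) = 1/(12960 - 26695) = 1/(-13735) = -1/13735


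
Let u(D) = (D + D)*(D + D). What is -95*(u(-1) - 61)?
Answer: 5415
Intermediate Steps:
u(D) = 4*D**2 (u(D) = (2*D)*(2*D) = 4*D**2)
-95*(u(-1) - 61) = -95*(4*(-1)**2 - 61) = -95*(4*1 - 61) = -95*(4 - 61) = -95*(-57) = 5415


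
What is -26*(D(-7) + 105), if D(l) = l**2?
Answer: -4004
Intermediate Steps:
-26*(D(-7) + 105) = -26*((-7)**2 + 105) = -26*(49 + 105) = -26*154 = -4004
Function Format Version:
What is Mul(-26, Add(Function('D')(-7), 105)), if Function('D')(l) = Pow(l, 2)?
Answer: -4004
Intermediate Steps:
Mul(-26, Add(Function('D')(-7), 105)) = Mul(-26, Add(Pow(-7, 2), 105)) = Mul(-26, Add(49, 105)) = Mul(-26, 154) = -4004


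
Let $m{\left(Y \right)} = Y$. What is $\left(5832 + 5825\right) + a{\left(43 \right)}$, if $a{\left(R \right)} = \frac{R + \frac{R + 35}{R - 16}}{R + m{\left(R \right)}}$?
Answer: $\frac{9022931}{774} \approx 11658.0$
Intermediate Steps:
$a{\left(R \right)} = \frac{R + \frac{35 + R}{-16 + R}}{2 R}$ ($a{\left(R \right)} = \frac{R + \frac{R + 35}{R - 16}}{R + R} = \frac{R + \frac{35 + R}{-16 + R}}{2 R}$)
$\left(5832 + 5825\right) + a{\left(43 \right)} = \left(5832 + 5825\right) + \frac{35 + 43^{2} - 645}{2 \cdot 43 \left(-16 + 43\right)} = 11657 + \frac{1}{2} \cdot \frac{1}{43} \cdot \frac{1}{27} \left(35 + 1849 - 645\right) = 11657 + \frac{1}{2} \cdot \frac{1}{43} \cdot \frac{1}{27} \cdot 1239 = 11657 + \frac{413}{774} = \frac{9022931}{774}$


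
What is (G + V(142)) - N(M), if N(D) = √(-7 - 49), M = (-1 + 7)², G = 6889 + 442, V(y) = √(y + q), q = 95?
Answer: 7331 + √237 - 2*I*√14 ≈ 7346.4 - 7.4833*I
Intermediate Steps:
V(y) = √(95 + y) (V(y) = √(y + 95) = √(95 + y))
G = 7331
M = 36 (M = 6² = 36)
N(D) = 2*I*√14 (N(D) = √(-56) = 2*I*√14)
(G + V(142)) - N(M) = (7331 + √(95 + 142)) - 2*I*√14 = (7331 + √237) - 2*I*√14 = 7331 + √237 - 2*I*√14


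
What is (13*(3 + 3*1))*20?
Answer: 1560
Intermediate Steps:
(13*(3 + 3*1))*20 = (13*(3 + 3))*20 = (13*6)*20 = 78*20 = 1560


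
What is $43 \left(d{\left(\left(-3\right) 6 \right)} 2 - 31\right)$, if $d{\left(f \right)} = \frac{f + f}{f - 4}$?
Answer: $- \frac{13115}{11} \approx -1192.3$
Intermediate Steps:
$d{\left(f \right)} = \frac{2 f}{-4 + f}$
$43 \left(d{\left(\left(-3\right) 6 \right)} 2 - 31\right) = 43 \left(\frac{2 \left(\left(-3\right) 6\right)}{-4 - 18} \cdot 2 - 31\right) = 43 \left(2 \left(-18\right) \frac{1}{-4 - 18} \cdot 2 - 31\right) = 43 \left(2 \left(-18\right) \frac{1}{-22} \cdot 2 - 31\right) = 43 \left(2 \left(-18\right) \left(- \frac{1}{22}\right) 2 - 31\right) = 43 \left(\frac{18}{11} \cdot 2 - 31\right) = 43 \left(\frac{36}{11} - 31\right) = 43 \left(- \frac{305}{11}\right) = - \frac{13115}{11}$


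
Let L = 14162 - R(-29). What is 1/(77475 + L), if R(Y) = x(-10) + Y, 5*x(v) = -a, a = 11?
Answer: 5/458341 ≈ 1.0909e-5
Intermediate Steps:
x(v) = -11/5 (x(v) = (-1*11)/5 = (1/5)*(-11) = -11/5)
R(Y) = -11/5 + Y
L = 70966/5 (L = 14162 - (-11/5 - 29) = 14162 - 1*(-156/5) = 14162 + 156/5 = 70966/5 ≈ 14193.)
1/(77475 + L) = 1/(77475 + 70966/5) = 1/(458341/5) = 5/458341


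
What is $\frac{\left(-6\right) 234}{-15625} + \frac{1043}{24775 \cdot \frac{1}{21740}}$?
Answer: $\frac{14173153864}{15484375} \approx 915.32$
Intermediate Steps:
$\frac{\left(-6\right) 234}{-15625} + \frac{1043}{24775 \cdot \frac{1}{21740}} = \left(-1404\right) \left(- \frac{1}{15625}\right) + \frac{1043}{24775 \cdot \frac{1}{21740}} = \frac{1404}{15625} + \frac{1043}{\frac{4955}{4348}} = \frac{1404}{15625} + 1043 \cdot \frac{4348}{4955} = \frac{1404}{15625} + \frac{4534964}{4955} = \frac{14173153864}{15484375}$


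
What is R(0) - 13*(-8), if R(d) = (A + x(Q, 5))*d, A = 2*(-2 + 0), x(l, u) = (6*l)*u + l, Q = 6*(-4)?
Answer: 104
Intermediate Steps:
Q = -24
x(l, u) = l + 6*l*u (x(l, u) = 6*l*u + l = l + 6*l*u)
A = -4 (A = 2*(-2) = -4)
R(d) = -748*d (R(d) = (-4 - 24*(1 + 6*5))*d = (-4 - 24*(1 + 30))*d = (-4 - 24*31)*d = (-4 - 744)*d = -748*d)
R(0) - 13*(-8) = -748*0 - 13*(-8) = 0 + 104 = 104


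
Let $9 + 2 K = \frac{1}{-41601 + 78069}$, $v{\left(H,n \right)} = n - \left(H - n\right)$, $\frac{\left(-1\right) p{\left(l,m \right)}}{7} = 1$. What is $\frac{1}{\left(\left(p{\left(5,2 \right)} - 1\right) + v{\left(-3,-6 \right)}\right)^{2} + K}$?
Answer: $\frac{72936}{20750293} \approx 0.0035149$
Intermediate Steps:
$p{\left(l,m \right)} = -7$ ($p{\left(l,m \right)} = \left(-7\right) 1 = -7$)
$v{\left(H,n \right)} = - H + 2 n$ ($v{\left(H,n \right)} = n - \left(H - n\right) = - H + 2 n$)
$K = - \frac{328211}{72936}$ ($K = - \frac{9}{2} + \frac{1}{2 \left(-41601 + 78069\right)} = - \frac{9}{2} + \frac{1}{2 \cdot 36468} = - \frac{9}{2} + \frac{1}{2} \cdot \frac{1}{36468} = - \frac{9}{2} + \frac{1}{72936} = - \frac{328211}{72936} \approx -4.5$)
$\frac{1}{\left(\left(p{\left(5,2 \right)} - 1\right) + v{\left(-3,-6 \right)}\right)^{2} + K} = \frac{1}{\left(\left(-7 - 1\right) + \left(\left(-1\right) \left(-3\right) + 2 \left(-6\right)\right)\right)^{2} - \frac{328211}{72936}} = \frac{1}{\left(-8 + \left(3 - 12\right)\right)^{2} - \frac{328211}{72936}} = \frac{1}{\left(-8 - 9\right)^{2} - \frac{328211}{72936}} = \frac{1}{\left(-17\right)^{2} - \frac{328211}{72936}} = \frac{1}{289 - \frac{328211}{72936}} = \frac{1}{\frac{20750293}{72936}} = \frac{72936}{20750293}$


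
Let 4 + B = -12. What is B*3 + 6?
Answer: -42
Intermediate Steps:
B = -16 (B = -4 - 12 = -16)
B*3 + 6 = -16*3 + 6 = -48 + 6 = -42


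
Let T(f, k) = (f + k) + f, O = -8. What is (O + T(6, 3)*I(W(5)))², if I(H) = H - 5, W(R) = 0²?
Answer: 6889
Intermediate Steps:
W(R) = 0
T(f, k) = k + 2*f
I(H) = -5 + H
(O + T(6, 3)*I(W(5)))² = (-8 + (3 + 2*6)*(-5 + 0))² = (-8 + (3 + 12)*(-5))² = (-8 + 15*(-5))² = (-8 - 75)² = (-83)² = 6889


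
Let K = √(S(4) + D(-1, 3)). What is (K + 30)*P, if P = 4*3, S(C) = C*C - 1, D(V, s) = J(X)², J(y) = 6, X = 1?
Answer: 360 + 12*√51 ≈ 445.70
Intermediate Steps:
D(V, s) = 36 (D(V, s) = 6² = 36)
S(C) = -1 + C² (S(C) = C² - 1 = -1 + C²)
P = 12
K = √51 (K = √((-1 + 4²) + 36) = √((-1 + 16) + 36) = √(15 + 36) = √51 ≈ 7.1414)
(K + 30)*P = (√51 + 30)*12 = (30 + √51)*12 = 360 + 12*√51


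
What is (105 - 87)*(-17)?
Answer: -306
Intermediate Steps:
(105 - 87)*(-17) = 18*(-17) = -306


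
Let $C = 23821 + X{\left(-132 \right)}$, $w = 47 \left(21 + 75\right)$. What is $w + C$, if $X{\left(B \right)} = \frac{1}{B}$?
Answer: $\frac{3739955}{132} \approx 28333.0$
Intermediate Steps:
$w = 4512$ ($w = 47 \cdot 96 = 4512$)
$C = \frac{3144371}{132}$ ($C = 23821 + \frac{1}{-132} = 23821 - \frac{1}{132} = \frac{3144371}{132} \approx 23821.0$)
$w + C = 4512 + \frac{3144371}{132} = \frac{3739955}{132}$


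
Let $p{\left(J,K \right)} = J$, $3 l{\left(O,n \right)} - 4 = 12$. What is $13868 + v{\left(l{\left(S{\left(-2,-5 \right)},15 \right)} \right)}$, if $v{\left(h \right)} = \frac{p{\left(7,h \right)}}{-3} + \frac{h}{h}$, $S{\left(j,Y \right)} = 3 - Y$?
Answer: $\frac{41600}{3} \approx 13867.0$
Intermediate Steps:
$l{\left(O,n \right)} = \frac{16}{3}$ ($l{\left(O,n \right)} = \frac{4}{3} + \frac{1}{3} \cdot 12 = \frac{4}{3} + 4 = \frac{16}{3}$)
$v{\left(h \right)} = - \frac{4}{3}$ ($v{\left(h \right)} = \frac{7}{-3} + \frac{h}{h} = 7 \left(- \frac{1}{3}\right) + 1 = - \frac{7}{3} + 1 = - \frac{4}{3}$)
$13868 + v{\left(l{\left(S{\left(-2,-5 \right)},15 \right)} \right)} = 13868 - \frac{4}{3} = \frac{41600}{3}$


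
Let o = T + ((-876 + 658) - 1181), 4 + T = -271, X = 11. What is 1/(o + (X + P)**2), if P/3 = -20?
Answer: 1/727 ≈ 0.0013755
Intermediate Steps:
P = -60 (P = 3*(-20) = -60)
T = -275 (T = -4 - 271 = -275)
o = -1674 (o = -275 + ((-876 + 658) - 1181) = -275 + (-218 - 1181) = -275 - 1399 = -1674)
1/(o + (X + P)**2) = 1/(-1674 + (11 - 60)**2) = 1/(-1674 + (-49)**2) = 1/(-1674 + 2401) = 1/727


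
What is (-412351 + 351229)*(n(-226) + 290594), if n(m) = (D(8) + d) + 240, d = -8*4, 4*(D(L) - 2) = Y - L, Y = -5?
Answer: -35548646883/2 ≈ -1.7774e+10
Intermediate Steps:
D(L) = 3/4 - L/4 (D(L) = 2 + (-5 - L)/4 = 2 + (-5/4 - L/4) = 3/4 - L/4)
d = -32
n(m) = 827/4 (n(m) = ((3/4 - 1/4*8) - 32) + 240 = ((3/4 - 2) - 32) + 240 = (-5/4 - 32) + 240 = -133/4 + 240 = 827/4)
(-412351 + 351229)*(n(-226) + 290594) = (-412351 + 351229)*(827/4 + 290594) = -61122*1163203/4 = -35548646883/2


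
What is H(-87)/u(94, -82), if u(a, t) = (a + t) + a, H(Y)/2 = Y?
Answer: -87/53 ≈ -1.6415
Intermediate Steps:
H(Y) = 2*Y
u(a, t) = t + 2*a
H(-87)/u(94, -82) = (2*(-87))/(-82 + 2*94) = -174/(-82 + 188) = -174/106 = -174*1/106 = -87/53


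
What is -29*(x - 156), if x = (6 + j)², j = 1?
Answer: 3103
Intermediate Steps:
x = 49 (x = (6 + 1)² = 7² = 49)
-29*(x - 156) = -29*(49 - 156) = -29*(-107) = 3103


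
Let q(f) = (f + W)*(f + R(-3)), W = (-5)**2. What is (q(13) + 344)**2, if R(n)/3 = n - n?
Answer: 702244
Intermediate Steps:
R(n) = 0 (R(n) = 3*(n - n) = 3*0 = 0)
W = 25
q(f) = f*(25 + f) (q(f) = (f + 25)*(f + 0) = (25 + f)*f = f*(25 + f))
(q(13) + 344)**2 = (13*(25 + 13) + 344)**2 = (13*38 + 344)**2 = (494 + 344)**2 = 838**2 = 702244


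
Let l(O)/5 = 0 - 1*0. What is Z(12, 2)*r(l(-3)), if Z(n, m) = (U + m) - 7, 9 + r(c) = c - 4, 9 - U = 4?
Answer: 0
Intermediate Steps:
U = 5 (U = 9 - 1*4 = 9 - 4 = 5)
l(O) = 0 (l(O) = 5*(0 - 1*0) = 5*(0 + 0) = 5*0 = 0)
r(c) = -13 + c (r(c) = -9 + (c - 4) = -9 + (-4 + c) = -13 + c)
Z(n, m) = -2 + m (Z(n, m) = (5 + m) - 7 = -2 + m)
Z(12, 2)*r(l(-3)) = (-2 + 2)*(-13 + 0) = 0*(-13) = 0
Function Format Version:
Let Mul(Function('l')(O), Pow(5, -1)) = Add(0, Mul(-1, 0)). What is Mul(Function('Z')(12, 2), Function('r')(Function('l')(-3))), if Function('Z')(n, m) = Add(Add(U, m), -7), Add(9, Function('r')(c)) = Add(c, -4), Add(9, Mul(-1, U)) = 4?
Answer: 0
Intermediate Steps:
U = 5 (U = Add(9, Mul(-1, 4)) = Add(9, -4) = 5)
Function('l')(O) = 0 (Function('l')(O) = Mul(5, Add(0, Mul(-1, 0))) = Mul(5, Add(0, 0)) = Mul(5, 0) = 0)
Function('r')(c) = Add(-13, c) (Function('r')(c) = Add(-9, Add(c, -4)) = Add(-9, Add(-4, c)) = Add(-13, c))
Function('Z')(n, m) = Add(-2, m) (Function('Z')(n, m) = Add(Add(5, m), -7) = Add(-2, m))
Mul(Function('Z')(12, 2), Function('r')(Function('l')(-3))) = Mul(Add(-2, 2), Add(-13, 0)) = Mul(0, -13) = 0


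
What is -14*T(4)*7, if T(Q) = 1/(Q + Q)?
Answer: -49/4 ≈ -12.250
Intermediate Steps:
T(Q) = 1/(2*Q)
-14*T(4)*7 = -7/4*7 = -49/4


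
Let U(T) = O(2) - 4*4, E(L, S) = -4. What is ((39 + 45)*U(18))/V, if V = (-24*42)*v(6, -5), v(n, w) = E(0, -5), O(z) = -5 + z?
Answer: -19/48 ≈ -0.39583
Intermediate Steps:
v(n, w) = -4
V = 4032 (V = -24*42*(-4) = -1008*(-4) = 4032)
U(T) = -19 (U(T) = (-5 + 2) - 4*4 = -3 - 16 = -19)
((39 + 45)*U(18))/V = ((39 + 45)*(-19))/4032 = (84*(-19))*(1/4032) = -1596*1/4032 = -19/48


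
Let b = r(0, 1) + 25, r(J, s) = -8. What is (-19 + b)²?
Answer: 4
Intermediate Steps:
b = 17 (b = -8 + 25 = 17)
(-19 + b)² = (-19 + 17)² = (-2)² = 4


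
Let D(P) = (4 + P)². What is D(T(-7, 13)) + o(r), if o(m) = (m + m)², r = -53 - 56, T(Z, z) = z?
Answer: 47813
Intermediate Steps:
r = -109
o(m) = 4*m² (o(m) = (2*m)² = 4*m²)
D(T(-7, 13)) + o(r) = (4 + 13)² + 4*(-109)² = 17² + 4*11881 = 289 + 47524 = 47813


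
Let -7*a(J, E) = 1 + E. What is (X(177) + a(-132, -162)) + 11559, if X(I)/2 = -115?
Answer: 11352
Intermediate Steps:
a(J, E) = -⅐ - E/7 (a(J, E) = -(1 + E)/7 = -⅐ - E/7)
X(I) = -230 (X(I) = 2*(-115) = -230)
(X(177) + a(-132, -162)) + 11559 = (-230 + (-⅐ - ⅐*(-162))) + 11559 = (-230 + (-⅐ + 162/7)) + 11559 = (-230 + 23) + 11559 = -207 + 11559 = 11352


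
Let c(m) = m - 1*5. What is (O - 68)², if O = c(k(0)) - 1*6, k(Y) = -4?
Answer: 6889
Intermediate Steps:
c(m) = -5 + m (c(m) = m - 5 = -5 + m)
O = -15 (O = (-5 - 4) - 1*6 = -9 - 6 = -15)
(O - 68)² = (-15 - 68)² = (-83)² = 6889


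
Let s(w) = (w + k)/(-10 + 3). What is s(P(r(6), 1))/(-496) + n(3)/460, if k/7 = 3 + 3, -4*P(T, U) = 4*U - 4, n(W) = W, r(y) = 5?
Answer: 531/28520 ≈ 0.018619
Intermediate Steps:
P(T, U) = 1 - U (P(T, U) = -(4*U - 4)/4 = -(-4 + 4*U)/4 = 1 - U)
k = 42 (k = 7*(3 + 3) = 7*6 = 42)
s(w) = -6 - w/7 (s(w) = (w + 42)/(-10 + 3) = (42 + w)/(-7) = (42 + w)*(-⅐) = -6 - w/7)
s(P(r(6), 1))/(-496) + n(3)/460 = (-6 - (1 - 1*1)/7)/(-496) + 3/460 = (-6 - (1 - 1)/7)*(-1/496) + 3*(1/460) = (-6 - ⅐*0)*(-1/496) + 3/460 = (-6 + 0)*(-1/496) + 3/460 = -6*(-1/496) + 3/460 = 3/248 + 3/460 = 531/28520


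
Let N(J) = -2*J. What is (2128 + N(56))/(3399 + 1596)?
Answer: 224/555 ≈ 0.40360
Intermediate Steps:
(2128 + N(56))/(3399 + 1596) = (2128 - 2*56)/(3399 + 1596) = (2128 - 112)/4995 = 2016*(1/4995) = 224/555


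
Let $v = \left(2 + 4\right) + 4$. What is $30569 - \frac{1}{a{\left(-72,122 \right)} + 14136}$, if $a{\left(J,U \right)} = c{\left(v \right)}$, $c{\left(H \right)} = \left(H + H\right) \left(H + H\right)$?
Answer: $\frac{444350983}{14536} \approx 30569.0$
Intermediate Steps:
$v = 10$ ($v = 6 + 4 = 10$)
$c{\left(H \right)} = 4 H^{2}$ ($c{\left(H \right)} = 2 H 2 H = 4 H^{2}$)
$a{\left(J,U \right)} = 400$ ($a{\left(J,U \right)} = 4 \cdot 10^{2} = 4 \cdot 100 = 400$)
$30569 - \frac{1}{a{\left(-72,122 \right)} + 14136} = 30569 - \frac{1}{400 + 14136} = 30569 - \frac{1}{14536} = \frac{444350983}{14536}$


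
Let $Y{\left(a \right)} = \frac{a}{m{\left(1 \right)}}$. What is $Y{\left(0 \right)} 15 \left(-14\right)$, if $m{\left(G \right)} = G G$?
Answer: $0$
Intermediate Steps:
$m{\left(G \right)} = G^{2}$
$Y{\left(a \right)} = a$ ($Y{\left(a \right)} = \frac{a}{1^{2}} = \frac{a}{1} = a 1 = a$)
$Y{\left(0 \right)} 15 \left(-14\right) = 0 \cdot 15 \left(-14\right) = 0 \left(-14\right) = 0$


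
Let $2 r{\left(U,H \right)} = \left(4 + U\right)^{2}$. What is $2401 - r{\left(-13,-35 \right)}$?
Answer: $\frac{4721}{2} \approx 2360.5$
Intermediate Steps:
$r{\left(U,H \right)} = \frac{\left(4 + U\right)^{2}}{2}$
$2401 - r{\left(-13,-35 \right)} = 2401 - \frac{\left(4 - 13\right)^{2}}{2} = 2401 - \frac{\left(-9\right)^{2}}{2} = 2401 - \frac{1}{2} \cdot 81 = 2401 - \frac{81}{2} = \frac{4721}{2}$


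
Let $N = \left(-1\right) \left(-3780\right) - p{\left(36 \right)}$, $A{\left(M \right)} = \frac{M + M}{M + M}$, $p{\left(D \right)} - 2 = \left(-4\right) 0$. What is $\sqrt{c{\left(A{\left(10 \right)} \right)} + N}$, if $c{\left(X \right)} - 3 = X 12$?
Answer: $\sqrt{3793} \approx 61.587$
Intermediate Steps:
$p{\left(D \right)} = 2$ ($p{\left(D \right)} = 2 - 0 = 2 + 0 = 2$)
$A{\left(M \right)} = 1$ ($A{\left(M \right)} = \frac{2 M}{2 M} = 2 M \frac{1}{2 M} = 1$)
$c{\left(X \right)} = 3 + 12 X$ ($c{\left(X \right)} = 3 + X 12 = 3 + 12 X$)
$N = 3778$ ($N = \left(-1\right) \left(-3780\right) - 2 = 3780 - 2 = 3778$)
$\sqrt{c{\left(A{\left(10 \right)} \right)} + N} = \sqrt{\left(3 + 12 \cdot 1\right) + 3778} = \sqrt{\left(3 + 12\right) + 3778} = \sqrt{15 + 3778} = \sqrt{3793}$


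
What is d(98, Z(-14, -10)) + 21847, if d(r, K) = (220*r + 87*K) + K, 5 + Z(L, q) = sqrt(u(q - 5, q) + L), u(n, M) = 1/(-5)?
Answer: 42967 + 88*I*sqrt(355)/5 ≈ 42967.0 + 331.61*I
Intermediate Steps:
u(n, M) = -1/5
Z(L, q) = -5 + sqrt(-1/5 + L)
d(r, K) = 88*K + 220*r (d(r, K) = (87*K + 220*r) + K = 88*K + 220*r)
d(98, Z(-14, -10)) + 21847 = (88*(-5 + sqrt(-5 + 25*(-14))/5) + 220*98) + 21847 = (88*(-5 + sqrt(-5 - 350)/5) + 21560) + 21847 = (88*(-5 + sqrt(-355)/5) + 21560) + 21847 = (88*(-5 + (I*sqrt(355))/5) + 21560) + 21847 = (88*(-5 + I*sqrt(355)/5) + 21560) + 21847 = ((-440 + 88*I*sqrt(355)/5) + 21560) + 21847 = (21120 + 88*I*sqrt(355)/5) + 21847 = 42967 + 88*I*sqrt(355)/5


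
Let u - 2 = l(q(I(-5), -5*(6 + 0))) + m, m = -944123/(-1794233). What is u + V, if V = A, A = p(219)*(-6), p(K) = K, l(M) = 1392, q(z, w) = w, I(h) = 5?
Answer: 144482763/1794233 ≈ 80.526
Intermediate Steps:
m = 944123/1794233 (m = -944123*(-1/1794233) = 944123/1794233 ≈ 0.52620)
A = -1314 (A = 219*(-6) = -1314)
u = 2502104925/1794233 (u = 2 + (1392 + 944123/1794233) = 2 + 2498516459/1794233 = 2502104925/1794233 ≈ 1394.5)
V = -1314
u + V = 2502104925/1794233 - 1314 = 144482763/1794233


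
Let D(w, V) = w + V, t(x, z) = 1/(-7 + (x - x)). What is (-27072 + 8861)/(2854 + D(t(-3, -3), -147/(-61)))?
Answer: -7776097/1219626 ≈ -6.3758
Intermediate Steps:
t(x, z) = -1/7 (t(x, z) = 1/(-7 + 0) = 1/(-7) = -1/7)
D(w, V) = V + w
(-27072 + 8861)/(2854 + D(t(-3, -3), -147/(-61))) = (-27072 + 8861)/(2854 + (-147/(-61) - 1/7)) = -18211/(2854 + (-147*(-1/61) - 1/7)) = -18211/(2854 + (147/61 - 1/7)) = -18211/(2854 + 968/427) = -18211/1219626/427 = -18211*427/1219626 = -7776097/1219626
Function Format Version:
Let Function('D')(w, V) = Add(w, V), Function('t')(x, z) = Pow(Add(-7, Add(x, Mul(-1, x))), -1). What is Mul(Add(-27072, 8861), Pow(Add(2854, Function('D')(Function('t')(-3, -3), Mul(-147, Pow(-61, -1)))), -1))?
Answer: Rational(-7776097, 1219626) ≈ -6.3758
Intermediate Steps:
Function('t')(x, z) = Rational(-1, 7) (Function('t')(x, z) = Pow(Add(-7, 0), -1) = Pow(-7, -1) = Rational(-1, 7))
Function('D')(w, V) = Add(V, w)
Mul(Add(-27072, 8861), Pow(Add(2854, Function('D')(Function('t')(-3, -3), Mul(-147, Pow(-61, -1)))), -1)) = Mul(Add(-27072, 8861), Pow(Add(2854, Add(Mul(-147, Pow(-61, -1)), Rational(-1, 7))), -1)) = Mul(-18211, Pow(Add(2854, Add(Mul(-147, Rational(-1, 61)), Rational(-1, 7))), -1)) = Mul(-18211, Pow(Add(2854, Add(Rational(147, 61), Rational(-1, 7))), -1)) = Mul(-18211, Pow(Add(2854, Rational(968, 427)), -1)) = Mul(-18211, Pow(Rational(1219626, 427), -1)) = Mul(-18211, Rational(427, 1219626)) = Rational(-7776097, 1219626)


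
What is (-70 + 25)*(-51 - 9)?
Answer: 2700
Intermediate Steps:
(-70 + 25)*(-51 - 9) = -45*(-60) = 2700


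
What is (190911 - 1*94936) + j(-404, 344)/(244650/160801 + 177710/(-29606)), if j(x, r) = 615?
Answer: 204449129405506/2133283781 ≈ 95838.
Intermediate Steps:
(190911 - 1*94936) + j(-404, 344)/(244650/160801 + 177710/(-29606)) = (190911 - 1*94936) + 615/(244650/160801 + 177710/(-29606)) = (190911 - 94936) + 615/(244650*(1/160801) + 177710*(-1/29606)) = 95975 + 615/(244650/160801 - 88855/14803) = 95975 + 615/(-10666418905/2380337203) = 95975 + 615*(-2380337203/10666418905) = 95975 - 292781475969/2133283781 = 204449129405506/2133283781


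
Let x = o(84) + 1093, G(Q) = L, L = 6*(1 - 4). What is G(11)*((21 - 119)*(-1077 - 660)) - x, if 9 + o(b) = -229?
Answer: -3064923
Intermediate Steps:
L = -18 (L = 6*(-3) = -18)
o(b) = -238 (o(b) = -9 - 229 = -238)
G(Q) = -18
x = 855 (x = -238 + 1093 = 855)
G(11)*((21 - 119)*(-1077 - 660)) - x = -18*(21 - 119)*(-1077 - 660) - 1*855 = -(-1764)*(-1737) - 855 = -18*170226 - 855 = -3064068 - 855 = -3064923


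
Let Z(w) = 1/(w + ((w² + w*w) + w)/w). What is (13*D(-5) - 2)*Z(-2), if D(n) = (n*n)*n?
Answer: 1627/5 ≈ 325.40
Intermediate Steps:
D(n) = n³ (D(n) = n²*n = n³)
Z(w) = 1/(w + (w + 2*w²)/w) (Z(w) = 1/(w + ((w² + w²) + w)/w) = 1/(w + (2*w² + w)/w) = 1/(w + (w + 2*w²)/w))
(13*D(-5) - 2)*Z(-2) = (13*(-5)³ - 2)/(1 + 3*(-2)) = (13*(-125) - 2)/(1 - 6) = (-1625 - 2)/(-5) = -1627*(-⅕) = 1627/5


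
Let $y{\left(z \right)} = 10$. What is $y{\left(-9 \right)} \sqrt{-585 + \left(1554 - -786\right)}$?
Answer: $30 \sqrt{195} \approx 418.93$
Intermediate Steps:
$y{\left(-9 \right)} \sqrt{-585 + \left(1554 - -786\right)} = 10 \sqrt{-585 + \left(1554 - -786\right)} = 10 \sqrt{-585 + \left(1554 + 786\right)} = 10 \sqrt{-585 + 2340} = 10 \sqrt{1755} = 10 \cdot 3 \sqrt{195} = 30 \sqrt{195}$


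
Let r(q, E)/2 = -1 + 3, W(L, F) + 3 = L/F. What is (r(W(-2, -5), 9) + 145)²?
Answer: 22201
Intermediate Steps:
W(L, F) = -3 + L/F
r(q, E) = 4 (r(q, E) = 2*(-1 + 3) = 2*2 = 4)
(r(W(-2, -5), 9) + 145)² = (4 + 145)² = 149² = 22201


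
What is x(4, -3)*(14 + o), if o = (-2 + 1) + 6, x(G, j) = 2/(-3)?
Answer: -38/3 ≈ -12.667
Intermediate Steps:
x(G, j) = -⅔ (x(G, j) = 2*(-⅓) = -⅔)
o = 5 (o = -1 + 6 = 5)
x(4, -3)*(14 + o) = -2*(14 + 5)/3 = -⅔*19 = -38/3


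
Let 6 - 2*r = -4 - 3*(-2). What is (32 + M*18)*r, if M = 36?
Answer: 1360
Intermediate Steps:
r = 2 (r = 3 - (-4 - 3*(-2))/2 = 3 - (-4 + 6)/2 = 3 - ½*2 = 3 - 1 = 2)
(32 + M*18)*r = (32 + 36*18)*2 = (32 + 648)*2 = 680*2 = 1360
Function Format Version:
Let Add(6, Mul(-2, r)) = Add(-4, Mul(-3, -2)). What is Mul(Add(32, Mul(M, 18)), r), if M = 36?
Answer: 1360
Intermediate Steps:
r = 2 (r = Add(3, Mul(Rational(-1, 2), Add(-4, Mul(-3, -2)))) = Add(3, Mul(Rational(-1, 2), Add(-4, 6))) = Add(3, Mul(Rational(-1, 2), 2)) = Add(3, -1) = 2)
Mul(Add(32, Mul(M, 18)), r) = Mul(Add(32, Mul(36, 18)), 2) = Mul(Add(32, 648), 2) = Mul(680, 2) = 1360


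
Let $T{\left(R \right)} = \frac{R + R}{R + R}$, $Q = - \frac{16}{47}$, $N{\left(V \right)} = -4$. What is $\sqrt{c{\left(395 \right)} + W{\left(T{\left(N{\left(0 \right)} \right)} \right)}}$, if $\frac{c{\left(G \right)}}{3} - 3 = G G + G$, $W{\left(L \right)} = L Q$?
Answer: $\frac{\sqrt{1036614469}}{47} \approx 685.03$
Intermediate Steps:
$Q = - \frac{16}{47}$ ($Q = \left(-16\right) \frac{1}{47} = - \frac{16}{47} \approx -0.34043$)
$T{\left(R \right)} = 1$ ($T{\left(R \right)} = \frac{2 R}{2 R} = 2 R \frac{1}{2 R} = 1$)
$W{\left(L \right)} = - \frac{16 L}{47}$ ($W{\left(L \right)} = L \left(- \frac{16}{47}\right) = - \frac{16 L}{47}$)
$c{\left(G \right)} = 9 + 3 G + 3 G^{2}$ ($c{\left(G \right)} = 9 + 3 \left(G G + G\right) = 9 + 3 \left(G^{2} + G\right) = 9 + 3 \left(G + G^{2}\right) = 9 + \left(3 G + 3 G^{2}\right) = 9 + 3 G + 3 G^{2}$)
$\sqrt{c{\left(395 \right)} + W{\left(T{\left(N{\left(0 \right)} \right)} \right)}} = \sqrt{\left(9 + 3 \cdot 395 + 3 \cdot 395^{2}\right) - \frac{16}{47}} = \sqrt{\left(9 + 1185 + 3 \cdot 156025\right) - \frac{16}{47}} = \sqrt{\left(9 + 1185 + 468075\right) - \frac{16}{47}} = \sqrt{469269 - \frac{16}{47}} = \sqrt{\frac{22055627}{47}} = \frac{\sqrt{1036614469}}{47}$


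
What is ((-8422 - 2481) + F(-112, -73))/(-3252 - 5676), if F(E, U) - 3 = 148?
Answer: 112/93 ≈ 1.2043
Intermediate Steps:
F(E, U) = 151 (F(E, U) = 3 + 148 = 151)
((-8422 - 2481) + F(-112, -73))/(-3252 - 5676) = ((-8422 - 2481) + 151)/(-3252 - 5676) = (-10903 + 151)/(-8928) = -10752*(-1/8928) = 112/93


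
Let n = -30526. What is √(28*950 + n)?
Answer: I*√3926 ≈ 62.658*I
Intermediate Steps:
√(28*950 + n) = √(28*950 - 30526) = √(26600 - 30526) = √(-3926) = I*√3926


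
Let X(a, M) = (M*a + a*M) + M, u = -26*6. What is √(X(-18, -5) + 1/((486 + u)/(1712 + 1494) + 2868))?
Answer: 7*√8387969374402/1532523 ≈ 13.229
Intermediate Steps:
u = -156
X(a, M) = M + 2*M*a (X(a, M) = (M*a + M*a) + M = 2*M*a + M = M + 2*M*a)
√(X(-18, -5) + 1/((486 + u)/(1712 + 1494) + 2868)) = √(-5*(1 + 2*(-18)) + 1/((486 - 156)/(1712 + 1494) + 2868)) = √(-5*(1 - 36) + 1/(330/3206 + 2868)) = √(-5*(-35) + 1/(330*(1/3206) + 2868)) = √(175 + 1/(165/1603 + 2868)) = √(175 + 1/(4597569/1603)) = √(175 + 1603/4597569) = √(804576178/4597569) = 7*√8387969374402/1532523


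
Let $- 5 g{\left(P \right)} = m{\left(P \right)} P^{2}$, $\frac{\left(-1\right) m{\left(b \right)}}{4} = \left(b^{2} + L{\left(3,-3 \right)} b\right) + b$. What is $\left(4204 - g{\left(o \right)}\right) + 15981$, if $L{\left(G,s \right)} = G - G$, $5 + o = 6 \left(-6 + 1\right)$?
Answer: $-1146015$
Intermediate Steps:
$o = -35$ ($o = -5 + 6 \left(-6 + 1\right) = -5 + 6 \left(-5\right) = -5 - 30 = -35$)
$L{\left(G,s \right)} = 0$
$m{\left(b \right)} = - 4 b - 4 b^{2}$ ($m{\left(b \right)} = - 4 \left(\left(b^{2} + 0 b\right) + b\right) = - 4 \left(\left(b^{2} + 0\right) + b\right) = - 4 \left(b^{2} + b\right) = - 4 \left(b + b^{2}\right) = - 4 b - 4 b^{2}$)
$g{\left(P \right)} = \frac{4 P^{3} \left(1 + P\right)}{5}$ ($g{\left(P \right)} = - \frac{- 4 P \left(1 + P\right) P^{2}}{5} = - \frac{\left(-4\right) P^{3} \left(1 + P\right)}{5} = \frac{4 P^{3} \left(1 + P\right)}{5}$)
$\left(4204 - g{\left(o \right)}\right) + 15981 = \left(4204 - \frac{4 \left(-35\right)^{3} \left(1 - 35\right)}{5}\right) + 15981 = \left(4204 - \frac{4}{5} \left(-42875\right) \left(-34\right)\right) + 15981 = \left(4204 - 1166200\right) + 15981 = -1161996 + 15981 = -1146015$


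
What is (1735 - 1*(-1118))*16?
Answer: 45648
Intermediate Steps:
(1735 - 1*(-1118))*16 = (1735 + 1118)*16 = 2853*16 = 45648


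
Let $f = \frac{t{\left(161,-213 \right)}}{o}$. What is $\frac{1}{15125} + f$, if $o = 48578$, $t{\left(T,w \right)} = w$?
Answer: $- \frac{3173047}{734742250} \approx -0.0043186$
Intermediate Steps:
$f = - \frac{213}{48578} \approx -0.0043847$
$\frac{1}{15125} + f = \frac{1}{15125} - \frac{213}{48578} = - \frac{3173047}{734742250}$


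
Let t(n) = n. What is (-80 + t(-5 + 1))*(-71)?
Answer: 5964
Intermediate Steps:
(-80 + t(-5 + 1))*(-71) = (-80 + (-5 + 1))*(-71) = (-80 - 4)*(-71) = -84*(-71) = 5964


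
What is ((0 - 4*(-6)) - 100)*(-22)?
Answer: 1672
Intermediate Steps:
((0 - 4*(-6)) - 100)*(-22) = ((0 + 24) - 100)*(-22) = (24 - 100)*(-22) = -76*(-22) = 1672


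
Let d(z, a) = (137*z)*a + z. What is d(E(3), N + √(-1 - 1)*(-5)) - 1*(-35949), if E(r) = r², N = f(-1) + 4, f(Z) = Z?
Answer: 39657 - 6165*I*√2 ≈ 39657.0 - 8718.6*I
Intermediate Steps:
N = 3 (N = -1 + 4 = 3)
d(z, a) = z + 137*a*z (d(z, a) = 137*a*z + z = z + 137*a*z)
d(E(3), N + √(-1 - 1)*(-5)) - 1*(-35949) = 3²*(1 + 137*(3 + √(-1 - 1)*(-5))) - 1*(-35949) = 9*(1 + 137*(3 + √(-2)*(-5))) + 35949 = 9*(1 + 137*(3 + (I*√2)*(-5))) + 35949 = 9*(1 + 137*(3 - 5*I*√2)) + 35949 = 9*(1 + (411 - 685*I*√2)) + 35949 = 9*(412 - 685*I*√2) + 35949 = (3708 - 6165*I*√2) + 35949 = 39657 - 6165*I*√2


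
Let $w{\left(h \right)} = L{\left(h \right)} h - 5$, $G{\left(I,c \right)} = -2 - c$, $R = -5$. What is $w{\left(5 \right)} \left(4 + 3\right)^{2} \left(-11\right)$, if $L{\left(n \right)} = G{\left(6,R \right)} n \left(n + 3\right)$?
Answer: $-320705$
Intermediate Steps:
$L{\left(n \right)} = 3 n \left(3 + n\right)$ ($L{\left(n \right)} = \left(-2 - -5\right) n \left(n + 3\right) = \left(-2 + 5\right) n \left(3 + n\right) = 3 n \left(3 + n\right)$)
$w{\left(h \right)} = -5 + 3 h^{2} \left(3 + h\right)$ ($w{\left(h \right)} = 3 h \left(3 + h\right) h - 5 = 3 h^{2} \left(3 + h\right) - 5 = -5 + 3 h^{2} \left(3 + h\right)$)
$w{\left(5 \right)} \left(4 + 3\right)^{2} \left(-11\right) = \left(-5 + 3 \cdot 5^{2} \left(3 + 5\right)\right) \left(4 + 3\right)^{2} \left(-11\right) = \left(-5 + 3 \cdot 25 \cdot 8\right) 7^{2} \left(-11\right) = \left(-5 + 600\right) 49 \left(-11\right) = 595 \cdot 49 \left(-11\right) = 29155 \left(-11\right) = -320705$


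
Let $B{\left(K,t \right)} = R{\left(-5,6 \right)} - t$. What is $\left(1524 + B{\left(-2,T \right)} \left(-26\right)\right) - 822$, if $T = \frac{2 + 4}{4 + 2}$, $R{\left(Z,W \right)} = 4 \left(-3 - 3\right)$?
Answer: $1352$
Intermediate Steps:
$R{\left(Z,W \right)} = -24$ ($R{\left(Z,W \right)} = 4 \left(-6\right) = -24$)
$T = 1$ ($T = \frac{6}{6} = 6 \cdot \frac{1}{6} = 1$)
$B{\left(K,t \right)} = -24 - t$
$\left(1524 + B{\left(-2,T \right)} \left(-26\right)\right) - 822 = \left(1524 + \left(-24 - 1\right) \left(-26\right)\right) - 822 = \left(1524 - -650\right) - 822 = \left(1524 + 650\right) - 822 = 2174 - 822 = 1352$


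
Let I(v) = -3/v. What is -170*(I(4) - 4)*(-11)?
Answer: -17765/2 ≈ -8882.5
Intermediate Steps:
-170*(I(4) - 4)*(-11) = -170*(-3/4 - 4)*(-11) = -170*(-3*¼ - 4)*(-11) = -170*(-¾ - 4)*(-11) = -170*(-19)/4*(-11) = -34*(-95/4)*(-11) = (1615/2)*(-11) = -17765/2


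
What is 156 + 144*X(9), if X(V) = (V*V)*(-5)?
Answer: -58164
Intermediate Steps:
X(V) = -5*V² (X(V) = V²*(-5) = -5*V²)
156 + 144*X(9) = 156 + 144*(-5*9²) = 156 + 144*(-5*81) = 156 + 144*(-405) = 156 - 58320 = -58164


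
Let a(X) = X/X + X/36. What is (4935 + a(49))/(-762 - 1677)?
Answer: -177745/87804 ≈ -2.0243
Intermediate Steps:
a(X) = 1 + X/36 (a(X) = 1 + X*(1/36) = 1 + X/36)
(4935 + a(49))/(-762 - 1677) = (4935 + (1 + (1/36)*49))/(-762 - 1677) = (4935 + (1 + 49/36))/(-2439) = (4935 + 85/36)*(-1/2439) = (177745/36)*(-1/2439) = -177745/87804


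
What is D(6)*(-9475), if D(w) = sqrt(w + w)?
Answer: -18950*sqrt(3) ≈ -32822.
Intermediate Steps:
D(w) = sqrt(2)*sqrt(w) (D(w) = sqrt(2*w) = sqrt(2)*sqrt(w))
D(6)*(-9475) = (sqrt(2)*sqrt(6))*(-9475) = (2*sqrt(3))*(-9475) = -18950*sqrt(3)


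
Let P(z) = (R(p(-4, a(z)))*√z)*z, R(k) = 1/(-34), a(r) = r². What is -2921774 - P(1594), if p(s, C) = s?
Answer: -2921774 + 797*√1594/17 ≈ -2.9199e+6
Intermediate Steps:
R(k) = -1/34
P(z) = -z^(3/2)/34 (P(z) = (-√z/34)*z = -z^(3/2)/34)
-2921774 - P(1594) = -2921774 - (-1)*1594^(3/2)/34 = -2921774 - (-1)*1594*√1594/34 = -2921774 - (-797)*√1594/17 = -2921774 + 797*√1594/17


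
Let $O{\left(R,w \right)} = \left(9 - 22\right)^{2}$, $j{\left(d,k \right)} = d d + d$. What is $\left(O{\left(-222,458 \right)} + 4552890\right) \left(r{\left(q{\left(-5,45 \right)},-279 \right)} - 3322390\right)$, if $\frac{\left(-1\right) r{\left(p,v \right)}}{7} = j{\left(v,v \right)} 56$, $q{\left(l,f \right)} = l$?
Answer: $-153559627656946$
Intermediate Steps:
$j{\left(d,k \right)} = d + d^{2}$ ($j{\left(d,k \right)} = d^{2} + d = d + d^{2}$)
$r{\left(p,v \right)} = - 392 v \left(1 + v\right)$ ($r{\left(p,v \right)} = - 7 v \left(1 + v\right) 56 = - 7 \cdot 56 v \left(1 + v\right) = - 392 v \left(1 + v\right)$)
$O{\left(R,w \right)} = 169$ ($O{\left(R,w \right)} = \left(-13\right)^{2} = 169$)
$\left(O{\left(-222,458 \right)} + 4552890\right) \left(r{\left(q{\left(-5,45 \right)},-279 \right)} - 3322390\right) = \left(169 + 4552890\right) \left(\left(-392\right) \left(-279\right) \left(1 - 279\right) - 3322390\right) = 4553059 \left(\left(-392\right) \left(-279\right) \left(-278\right) - 3322390\right) = 4553059 \left(-30404304 - 3322390\right) = 4553059 \left(-33726694\right) = -153559627656946$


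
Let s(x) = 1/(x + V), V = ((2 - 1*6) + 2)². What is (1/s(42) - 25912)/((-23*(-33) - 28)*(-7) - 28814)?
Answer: 25866/33931 ≈ 0.76231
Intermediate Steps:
V = 4 (V = ((2 - 6) + 2)² = (-4 + 2)² = (-2)² = 4)
s(x) = 1/(4 + x) (s(x) = 1/(x + 4) = 1/(4 + x))
(1/s(42) - 25912)/((-23*(-33) - 28)*(-7) - 28814) = (1/(1/(4 + 42)) - 25912)/((-23*(-33) - 28)*(-7) - 28814) = (1/(1/46) - 25912)/((759 - 28)*(-7) - 28814) = (1/(1/46) - 25912)/(731*(-7) - 28814) = (46 - 25912)/(-5117 - 28814) = -25866/(-33931) = -25866*(-1/33931) = 25866/33931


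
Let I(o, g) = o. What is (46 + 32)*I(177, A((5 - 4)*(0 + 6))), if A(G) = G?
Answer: 13806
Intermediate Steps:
(46 + 32)*I(177, A((5 - 4)*(0 + 6))) = (46 + 32)*177 = 78*177 = 13806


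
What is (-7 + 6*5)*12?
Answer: 276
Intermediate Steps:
(-7 + 6*5)*12 = (-7 + 30)*12 = 23*12 = 276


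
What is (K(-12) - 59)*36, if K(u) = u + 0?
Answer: -2556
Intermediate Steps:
K(u) = u
(K(-12) - 59)*36 = (-12 - 59)*36 = -71*36 = -2556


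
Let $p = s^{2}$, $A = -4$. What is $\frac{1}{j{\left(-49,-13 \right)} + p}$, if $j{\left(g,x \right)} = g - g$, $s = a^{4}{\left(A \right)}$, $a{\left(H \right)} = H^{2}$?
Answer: $\frac{1}{4294967296} \approx 2.3283 \cdot 10^{-10}$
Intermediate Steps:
$s = 65536$ ($s = \left(\left(-4\right)^{2}\right)^{4} = 16^{4} = 65536$)
$j{\left(g,x \right)} = 0$
$p = 4294967296$ ($p = 65536^{2} = 4294967296$)
$\frac{1}{j{\left(-49,-13 \right)} + p} = \frac{1}{0 + 4294967296} = \frac{1}{4294967296}$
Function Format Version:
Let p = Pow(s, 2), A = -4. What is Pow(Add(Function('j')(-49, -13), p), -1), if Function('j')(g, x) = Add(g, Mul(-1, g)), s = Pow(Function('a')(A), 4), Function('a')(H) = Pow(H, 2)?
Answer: Rational(1, 4294967296) ≈ 2.3283e-10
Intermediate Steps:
s = 65536 (s = Pow(Pow(-4, 2), 4) = Pow(16, 4) = 65536)
Function('j')(g, x) = 0
p = 4294967296 (p = Pow(65536, 2) = 4294967296)
Pow(Add(Function('j')(-49, -13), p), -1) = Pow(Add(0, 4294967296), -1) = Pow(4294967296, -1) = Rational(1, 4294967296)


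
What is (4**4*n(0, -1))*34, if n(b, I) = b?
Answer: 0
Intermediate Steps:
(4**4*n(0, -1))*34 = (4**4*0)*34 = (256*0)*34 = 0*34 = 0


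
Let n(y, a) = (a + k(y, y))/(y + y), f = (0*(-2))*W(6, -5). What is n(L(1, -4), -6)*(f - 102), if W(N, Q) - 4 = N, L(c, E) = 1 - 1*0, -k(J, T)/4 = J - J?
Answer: 306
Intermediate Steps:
k(J, T) = 0 (k(J, T) = -4*(J - J) = -4*0 = 0)
L(c, E) = 1 (L(c, E) = 1 + 0 = 1)
W(N, Q) = 4 + N
f = 0 (f = (0*(-2))*(4 + 6) = 0*10 = 0)
n(y, a) = a/(2*y) (n(y, a) = (a + 0)/(y + y) = a/((2*y)) = a*(1/(2*y)) = a/(2*y))
n(L(1, -4), -6)*(f - 102) = ((½)*(-6)/1)*(0 - 102) = ((½)*(-6)*1)*(-102) = -3*(-102) = 306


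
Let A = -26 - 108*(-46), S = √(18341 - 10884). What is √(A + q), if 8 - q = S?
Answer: √(4950 - √7457) ≈ 69.740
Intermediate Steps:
S = √7457 ≈ 86.354
A = 4942 (A = -26 + 4968 = 4942)
q = 8 - √7457 ≈ -78.354
√(A + q) = √(4942 + (8 - √7457)) = √(4950 - √7457)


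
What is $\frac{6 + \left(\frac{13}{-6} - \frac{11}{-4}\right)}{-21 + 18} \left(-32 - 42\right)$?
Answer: $\frac{2923}{18} \approx 162.39$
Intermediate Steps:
$\frac{6 + \left(\frac{13}{-6} - \frac{11}{-4}\right)}{-21 + 18} \left(-32 - 42\right) = \frac{6 + \left(13 \left(- \frac{1}{6}\right) - - \frac{11}{4}\right)}{-3} \left(-74\right) = \left(6 + \left(- \frac{13}{6} + \frac{11}{4}\right)\right) \left(- \frac{1}{3}\right) \left(-74\right) = \left(6 + \frac{7}{12}\right) \left(- \frac{1}{3}\right) \left(-74\right) = \frac{79}{12} \left(- \frac{1}{3}\right) \left(-74\right) = \left(- \frac{79}{36}\right) \left(-74\right) = \frac{2923}{18}$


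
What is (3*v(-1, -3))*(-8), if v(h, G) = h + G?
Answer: 96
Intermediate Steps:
v(h, G) = G + h
(3*v(-1, -3))*(-8) = (3*(-3 - 1))*(-8) = (3*(-4))*(-8) = -12*(-8) = 96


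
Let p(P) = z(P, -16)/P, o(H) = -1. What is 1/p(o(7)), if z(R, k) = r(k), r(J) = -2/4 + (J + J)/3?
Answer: 6/67 ≈ 0.089552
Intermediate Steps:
r(J) = -½ + 2*J/3 (r(J) = -2*¼ + (2*J)*(⅓) = -½ + 2*J/3)
z(R, k) = -½ + 2*k/3
p(P) = -67/(6*P) (p(P) = (-½ + (⅔)*(-16))/P = (-½ - 32/3)/P = -67/(6*P))
1/p(o(7)) = 1/(-67/6/(-1)) = 1/(-67/6*(-1)) = 1/(67/6) = 6/67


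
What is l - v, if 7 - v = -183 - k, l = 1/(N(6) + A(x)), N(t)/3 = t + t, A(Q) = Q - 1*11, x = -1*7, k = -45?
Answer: -2609/18 ≈ -144.94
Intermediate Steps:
x = -7
A(Q) = -11 + Q (A(Q) = Q - 11 = -11 + Q)
N(t) = 6*t (N(t) = 3*(t + t) = 3*(2*t) = 6*t)
l = 1/18 (l = 1/(6*6 + (-11 - 7)) = 1/(36 - 18) = 1/18 ≈ 0.055556)
v = 145 (v = 7 - (-183 - 1*(-45)) = 7 - (-183 + 45) = 7 - 1*(-138) = 7 + 138 = 145)
l - v = 1/18 - 1*145 = 1/18 - 145 = -2609/18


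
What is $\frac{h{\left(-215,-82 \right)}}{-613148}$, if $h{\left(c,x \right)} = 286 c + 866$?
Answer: $\frac{15156}{153287} \approx 0.098873$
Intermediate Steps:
$h{\left(c,x \right)} = 866 + 286 c$
$\frac{h{\left(-215,-82 \right)}}{-613148} = \frac{866 + 286 \left(-215\right)}{-613148} = \left(866 - 61490\right) \left(- \frac{1}{613148}\right) = \left(-60624\right) \left(- \frac{1}{613148}\right) = \frac{15156}{153287}$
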